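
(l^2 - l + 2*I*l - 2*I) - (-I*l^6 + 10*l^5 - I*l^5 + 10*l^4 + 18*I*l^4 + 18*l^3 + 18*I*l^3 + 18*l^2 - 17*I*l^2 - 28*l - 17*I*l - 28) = I*l^6 - 10*l^5 + I*l^5 - 10*l^4 - 18*I*l^4 - 18*l^3 - 18*I*l^3 - 17*l^2 + 17*I*l^2 + 27*l + 19*I*l + 28 - 2*I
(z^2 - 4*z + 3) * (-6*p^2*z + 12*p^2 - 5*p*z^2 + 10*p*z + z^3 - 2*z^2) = -6*p^2*z^3 + 36*p^2*z^2 - 66*p^2*z + 36*p^2 - 5*p*z^4 + 30*p*z^3 - 55*p*z^2 + 30*p*z + z^5 - 6*z^4 + 11*z^3 - 6*z^2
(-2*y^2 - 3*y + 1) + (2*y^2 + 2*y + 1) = 2 - y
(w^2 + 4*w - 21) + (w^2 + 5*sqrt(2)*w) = 2*w^2 + 4*w + 5*sqrt(2)*w - 21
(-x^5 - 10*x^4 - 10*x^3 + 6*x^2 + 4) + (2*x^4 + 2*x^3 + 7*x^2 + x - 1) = -x^5 - 8*x^4 - 8*x^3 + 13*x^2 + x + 3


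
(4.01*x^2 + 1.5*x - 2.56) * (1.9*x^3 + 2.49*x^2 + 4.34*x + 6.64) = 7.619*x^5 + 12.8349*x^4 + 16.2744*x^3 + 26.762*x^2 - 1.1504*x - 16.9984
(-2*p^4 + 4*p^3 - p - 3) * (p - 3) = -2*p^5 + 10*p^4 - 12*p^3 - p^2 + 9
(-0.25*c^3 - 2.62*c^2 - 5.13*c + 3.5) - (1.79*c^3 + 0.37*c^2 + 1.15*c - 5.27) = -2.04*c^3 - 2.99*c^2 - 6.28*c + 8.77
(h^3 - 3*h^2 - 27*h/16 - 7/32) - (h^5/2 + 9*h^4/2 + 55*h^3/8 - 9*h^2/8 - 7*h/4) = -h^5/2 - 9*h^4/2 - 47*h^3/8 - 15*h^2/8 + h/16 - 7/32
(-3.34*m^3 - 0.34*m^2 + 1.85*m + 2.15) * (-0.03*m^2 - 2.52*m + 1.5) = 0.1002*m^5 + 8.427*m^4 - 4.2087*m^3 - 5.2365*m^2 - 2.643*m + 3.225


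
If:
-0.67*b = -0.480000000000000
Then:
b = 0.72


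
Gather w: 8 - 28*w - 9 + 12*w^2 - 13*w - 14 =12*w^2 - 41*w - 15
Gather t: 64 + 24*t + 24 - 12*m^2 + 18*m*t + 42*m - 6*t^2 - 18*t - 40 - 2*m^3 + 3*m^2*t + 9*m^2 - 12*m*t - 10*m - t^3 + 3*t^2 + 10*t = -2*m^3 - 3*m^2 + 32*m - t^3 - 3*t^2 + t*(3*m^2 + 6*m + 16) + 48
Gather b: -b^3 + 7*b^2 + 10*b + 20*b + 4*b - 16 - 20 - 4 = -b^3 + 7*b^2 + 34*b - 40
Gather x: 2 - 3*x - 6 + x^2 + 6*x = x^2 + 3*x - 4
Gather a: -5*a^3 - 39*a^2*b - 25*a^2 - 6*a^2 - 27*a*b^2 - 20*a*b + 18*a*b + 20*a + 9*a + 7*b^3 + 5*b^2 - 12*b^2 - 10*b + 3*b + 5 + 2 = -5*a^3 + a^2*(-39*b - 31) + a*(-27*b^2 - 2*b + 29) + 7*b^3 - 7*b^2 - 7*b + 7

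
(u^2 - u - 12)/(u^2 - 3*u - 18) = (u - 4)/(u - 6)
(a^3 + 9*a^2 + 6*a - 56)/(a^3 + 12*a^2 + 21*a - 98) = (a + 4)/(a + 7)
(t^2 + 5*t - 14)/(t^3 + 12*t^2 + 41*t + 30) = (t^2 + 5*t - 14)/(t^3 + 12*t^2 + 41*t + 30)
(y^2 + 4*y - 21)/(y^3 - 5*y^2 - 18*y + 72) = (y + 7)/(y^2 - 2*y - 24)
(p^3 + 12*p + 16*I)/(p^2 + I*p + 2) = (p^2 - 2*I*p + 8)/(p - I)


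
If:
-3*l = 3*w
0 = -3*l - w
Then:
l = 0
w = 0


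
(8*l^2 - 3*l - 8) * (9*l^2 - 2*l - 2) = 72*l^4 - 43*l^3 - 82*l^2 + 22*l + 16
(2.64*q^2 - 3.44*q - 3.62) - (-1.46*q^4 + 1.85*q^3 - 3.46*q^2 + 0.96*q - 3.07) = 1.46*q^4 - 1.85*q^3 + 6.1*q^2 - 4.4*q - 0.55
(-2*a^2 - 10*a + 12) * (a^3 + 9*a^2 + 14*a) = -2*a^5 - 28*a^4 - 106*a^3 - 32*a^2 + 168*a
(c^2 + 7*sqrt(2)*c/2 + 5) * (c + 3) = c^3 + 3*c^2 + 7*sqrt(2)*c^2/2 + 5*c + 21*sqrt(2)*c/2 + 15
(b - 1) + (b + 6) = 2*b + 5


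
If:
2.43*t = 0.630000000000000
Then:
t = 0.26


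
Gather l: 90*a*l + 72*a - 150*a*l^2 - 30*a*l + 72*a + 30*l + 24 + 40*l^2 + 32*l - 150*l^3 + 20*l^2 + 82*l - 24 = 144*a - 150*l^3 + l^2*(60 - 150*a) + l*(60*a + 144)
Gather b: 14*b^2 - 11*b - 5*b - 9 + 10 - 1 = 14*b^2 - 16*b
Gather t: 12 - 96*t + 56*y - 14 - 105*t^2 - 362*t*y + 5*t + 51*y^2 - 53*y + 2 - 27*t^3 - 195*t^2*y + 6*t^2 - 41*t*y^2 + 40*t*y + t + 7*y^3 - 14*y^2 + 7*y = -27*t^3 + t^2*(-195*y - 99) + t*(-41*y^2 - 322*y - 90) + 7*y^3 + 37*y^2 + 10*y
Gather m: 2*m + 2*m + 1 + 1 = 4*m + 2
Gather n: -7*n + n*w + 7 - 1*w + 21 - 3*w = n*(w - 7) - 4*w + 28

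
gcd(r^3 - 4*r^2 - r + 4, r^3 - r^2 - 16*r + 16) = r^2 - 5*r + 4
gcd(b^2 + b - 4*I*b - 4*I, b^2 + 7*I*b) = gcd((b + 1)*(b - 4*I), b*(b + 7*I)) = 1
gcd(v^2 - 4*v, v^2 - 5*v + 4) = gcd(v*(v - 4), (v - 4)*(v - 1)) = v - 4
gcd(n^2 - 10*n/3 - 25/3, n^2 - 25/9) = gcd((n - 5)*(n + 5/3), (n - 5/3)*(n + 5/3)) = n + 5/3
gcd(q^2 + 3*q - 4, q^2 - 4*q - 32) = q + 4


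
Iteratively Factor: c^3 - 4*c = (c + 2)*(c^2 - 2*c) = (c - 2)*(c + 2)*(c)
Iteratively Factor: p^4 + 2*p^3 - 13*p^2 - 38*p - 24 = (p - 4)*(p^3 + 6*p^2 + 11*p + 6) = (p - 4)*(p + 2)*(p^2 + 4*p + 3) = (p - 4)*(p + 2)*(p + 3)*(p + 1)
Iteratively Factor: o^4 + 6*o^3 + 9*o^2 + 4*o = (o + 4)*(o^3 + 2*o^2 + o) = (o + 1)*(o + 4)*(o^2 + o) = (o + 1)^2*(o + 4)*(o)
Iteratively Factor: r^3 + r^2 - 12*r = (r)*(r^2 + r - 12) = r*(r - 3)*(r + 4)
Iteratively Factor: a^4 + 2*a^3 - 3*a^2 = (a + 3)*(a^3 - a^2) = a*(a + 3)*(a^2 - a) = a*(a - 1)*(a + 3)*(a)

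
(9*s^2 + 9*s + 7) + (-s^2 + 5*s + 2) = 8*s^2 + 14*s + 9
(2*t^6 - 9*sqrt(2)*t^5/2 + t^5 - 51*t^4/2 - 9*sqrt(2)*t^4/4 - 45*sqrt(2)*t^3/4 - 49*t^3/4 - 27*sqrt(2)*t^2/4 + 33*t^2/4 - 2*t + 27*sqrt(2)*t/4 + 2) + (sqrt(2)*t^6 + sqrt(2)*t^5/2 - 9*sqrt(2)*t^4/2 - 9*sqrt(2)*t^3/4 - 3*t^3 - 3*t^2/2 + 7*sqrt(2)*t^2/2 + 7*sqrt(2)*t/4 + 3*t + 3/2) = sqrt(2)*t^6 + 2*t^6 - 4*sqrt(2)*t^5 + t^5 - 51*t^4/2 - 27*sqrt(2)*t^4/4 - 27*sqrt(2)*t^3/2 - 61*t^3/4 - 13*sqrt(2)*t^2/4 + 27*t^2/4 + t + 17*sqrt(2)*t/2 + 7/2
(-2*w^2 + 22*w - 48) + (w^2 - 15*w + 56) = -w^2 + 7*w + 8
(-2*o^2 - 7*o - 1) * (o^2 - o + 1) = -2*o^4 - 5*o^3 + 4*o^2 - 6*o - 1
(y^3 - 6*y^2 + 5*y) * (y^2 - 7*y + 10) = y^5 - 13*y^4 + 57*y^3 - 95*y^2 + 50*y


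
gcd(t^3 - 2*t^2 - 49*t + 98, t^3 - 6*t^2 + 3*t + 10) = t - 2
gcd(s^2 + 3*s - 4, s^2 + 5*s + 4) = s + 4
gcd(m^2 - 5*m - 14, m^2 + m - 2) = m + 2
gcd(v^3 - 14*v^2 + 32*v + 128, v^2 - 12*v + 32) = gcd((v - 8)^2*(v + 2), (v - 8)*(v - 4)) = v - 8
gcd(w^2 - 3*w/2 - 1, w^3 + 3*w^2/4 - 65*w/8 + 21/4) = w - 2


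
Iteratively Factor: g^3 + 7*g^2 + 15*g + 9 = (g + 1)*(g^2 + 6*g + 9) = (g + 1)*(g + 3)*(g + 3)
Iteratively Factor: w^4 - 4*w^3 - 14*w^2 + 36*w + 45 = (w - 5)*(w^3 + w^2 - 9*w - 9) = (w - 5)*(w + 3)*(w^2 - 2*w - 3) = (w - 5)*(w + 1)*(w + 3)*(w - 3)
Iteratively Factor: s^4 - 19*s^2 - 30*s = (s + 2)*(s^3 - 2*s^2 - 15*s) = s*(s + 2)*(s^2 - 2*s - 15) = s*(s + 2)*(s + 3)*(s - 5)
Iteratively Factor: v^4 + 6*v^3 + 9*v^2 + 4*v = (v + 1)*(v^3 + 5*v^2 + 4*v) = v*(v + 1)*(v^2 + 5*v + 4) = v*(v + 1)*(v + 4)*(v + 1)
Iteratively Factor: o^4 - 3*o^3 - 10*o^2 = (o)*(o^3 - 3*o^2 - 10*o) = o*(o + 2)*(o^2 - 5*o) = o*(o - 5)*(o + 2)*(o)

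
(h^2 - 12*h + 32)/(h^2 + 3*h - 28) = (h - 8)/(h + 7)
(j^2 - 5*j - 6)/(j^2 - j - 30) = (j + 1)/(j + 5)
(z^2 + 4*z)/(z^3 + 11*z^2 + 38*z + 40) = z/(z^2 + 7*z + 10)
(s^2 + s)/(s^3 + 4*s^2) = (s + 1)/(s*(s + 4))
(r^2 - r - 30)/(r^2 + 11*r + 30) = (r - 6)/(r + 6)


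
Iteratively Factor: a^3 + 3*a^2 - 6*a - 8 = (a + 1)*(a^2 + 2*a - 8) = (a + 1)*(a + 4)*(a - 2)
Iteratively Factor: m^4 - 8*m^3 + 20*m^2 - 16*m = (m - 4)*(m^3 - 4*m^2 + 4*m) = m*(m - 4)*(m^2 - 4*m + 4) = m*(m - 4)*(m - 2)*(m - 2)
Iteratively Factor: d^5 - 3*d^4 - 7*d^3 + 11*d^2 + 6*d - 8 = (d + 1)*(d^4 - 4*d^3 - 3*d^2 + 14*d - 8) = (d - 1)*(d + 1)*(d^3 - 3*d^2 - 6*d + 8) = (d - 1)^2*(d + 1)*(d^2 - 2*d - 8) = (d - 1)^2*(d + 1)*(d + 2)*(d - 4)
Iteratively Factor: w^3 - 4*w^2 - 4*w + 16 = (w - 4)*(w^2 - 4) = (w - 4)*(w + 2)*(w - 2)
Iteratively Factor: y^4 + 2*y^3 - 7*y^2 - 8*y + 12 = (y + 3)*(y^3 - y^2 - 4*y + 4) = (y - 1)*(y + 3)*(y^2 - 4) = (y - 2)*(y - 1)*(y + 3)*(y + 2)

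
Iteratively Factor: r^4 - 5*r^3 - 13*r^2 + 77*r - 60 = (r - 5)*(r^3 - 13*r + 12) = (r - 5)*(r - 1)*(r^2 + r - 12) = (r - 5)*(r - 1)*(r + 4)*(r - 3)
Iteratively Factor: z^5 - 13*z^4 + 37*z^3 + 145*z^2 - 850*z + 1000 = (z - 2)*(z^4 - 11*z^3 + 15*z^2 + 175*z - 500) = (z - 5)*(z - 2)*(z^3 - 6*z^2 - 15*z + 100) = (z - 5)^2*(z - 2)*(z^2 - z - 20) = (z - 5)^2*(z - 2)*(z + 4)*(z - 5)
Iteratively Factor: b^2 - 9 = (b - 3)*(b + 3)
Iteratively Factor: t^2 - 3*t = (t - 3)*(t)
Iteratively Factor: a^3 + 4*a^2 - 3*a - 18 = (a + 3)*(a^2 + a - 6) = (a + 3)^2*(a - 2)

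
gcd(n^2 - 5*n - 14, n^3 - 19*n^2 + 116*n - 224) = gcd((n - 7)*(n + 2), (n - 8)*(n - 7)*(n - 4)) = n - 7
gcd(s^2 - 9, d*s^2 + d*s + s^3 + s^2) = 1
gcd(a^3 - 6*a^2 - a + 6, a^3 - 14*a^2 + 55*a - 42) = a^2 - 7*a + 6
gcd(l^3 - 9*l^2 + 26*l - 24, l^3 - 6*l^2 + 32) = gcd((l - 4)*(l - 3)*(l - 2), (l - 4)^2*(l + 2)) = l - 4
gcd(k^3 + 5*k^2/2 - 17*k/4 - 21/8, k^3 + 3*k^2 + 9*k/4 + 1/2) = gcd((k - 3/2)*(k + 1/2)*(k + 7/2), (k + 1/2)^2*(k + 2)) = k + 1/2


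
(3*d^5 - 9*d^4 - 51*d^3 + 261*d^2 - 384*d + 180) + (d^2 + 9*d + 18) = 3*d^5 - 9*d^4 - 51*d^3 + 262*d^2 - 375*d + 198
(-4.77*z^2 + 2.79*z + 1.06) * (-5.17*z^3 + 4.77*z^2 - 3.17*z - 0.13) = 24.6609*z^5 - 37.1772*z^4 + 22.949*z^3 - 3.168*z^2 - 3.7229*z - 0.1378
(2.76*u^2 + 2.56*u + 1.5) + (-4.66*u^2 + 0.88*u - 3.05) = -1.9*u^2 + 3.44*u - 1.55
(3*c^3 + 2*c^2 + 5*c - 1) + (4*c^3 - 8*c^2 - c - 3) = 7*c^3 - 6*c^2 + 4*c - 4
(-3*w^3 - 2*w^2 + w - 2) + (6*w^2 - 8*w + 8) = -3*w^3 + 4*w^2 - 7*w + 6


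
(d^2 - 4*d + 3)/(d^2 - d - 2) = (-d^2 + 4*d - 3)/(-d^2 + d + 2)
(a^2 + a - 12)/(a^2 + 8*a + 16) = (a - 3)/(a + 4)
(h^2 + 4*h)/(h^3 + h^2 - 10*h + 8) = h/(h^2 - 3*h + 2)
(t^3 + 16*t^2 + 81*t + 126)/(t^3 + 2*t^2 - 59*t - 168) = (t + 6)/(t - 8)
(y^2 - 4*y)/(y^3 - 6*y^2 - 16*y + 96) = y/(y^2 - 2*y - 24)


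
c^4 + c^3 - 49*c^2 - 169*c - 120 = (c - 8)*(c + 1)*(c + 3)*(c + 5)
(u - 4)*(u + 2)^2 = u^3 - 12*u - 16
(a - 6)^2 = a^2 - 12*a + 36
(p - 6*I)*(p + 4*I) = p^2 - 2*I*p + 24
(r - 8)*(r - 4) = r^2 - 12*r + 32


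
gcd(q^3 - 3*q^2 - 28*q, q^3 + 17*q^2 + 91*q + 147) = 1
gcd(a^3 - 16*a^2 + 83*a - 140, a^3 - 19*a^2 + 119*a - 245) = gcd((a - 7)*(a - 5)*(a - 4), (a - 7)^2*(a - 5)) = a^2 - 12*a + 35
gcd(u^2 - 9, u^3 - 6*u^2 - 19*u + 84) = u - 3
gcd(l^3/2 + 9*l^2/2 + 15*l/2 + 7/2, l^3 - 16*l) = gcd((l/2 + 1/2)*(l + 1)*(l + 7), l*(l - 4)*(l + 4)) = 1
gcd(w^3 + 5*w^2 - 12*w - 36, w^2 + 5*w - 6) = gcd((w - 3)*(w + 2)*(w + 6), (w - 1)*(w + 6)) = w + 6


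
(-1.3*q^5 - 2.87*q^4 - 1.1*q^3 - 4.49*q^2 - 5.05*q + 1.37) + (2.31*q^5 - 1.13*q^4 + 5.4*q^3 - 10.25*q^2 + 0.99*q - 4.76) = 1.01*q^5 - 4.0*q^4 + 4.3*q^3 - 14.74*q^2 - 4.06*q - 3.39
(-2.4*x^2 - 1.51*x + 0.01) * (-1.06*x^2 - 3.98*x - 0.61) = 2.544*x^4 + 11.1526*x^3 + 7.4632*x^2 + 0.8813*x - 0.0061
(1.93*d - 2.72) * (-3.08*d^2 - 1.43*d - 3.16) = -5.9444*d^3 + 5.6177*d^2 - 2.2092*d + 8.5952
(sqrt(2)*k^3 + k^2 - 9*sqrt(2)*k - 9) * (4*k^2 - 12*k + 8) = 4*sqrt(2)*k^5 - 12*sqrt(2)*k^4 + 4*k^4 - 28*sqrt(2)*k^3 - 12*k^3 - 28*k^2 + 108*sqrt(2)*k^2 - 72*sqrt(2)*k + 108*k - 72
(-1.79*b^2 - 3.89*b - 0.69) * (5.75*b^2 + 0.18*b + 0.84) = -10.2925*b^4 - 22.6897*b^3 - 6.1713*b^2 - 3.3918*b - 0.5796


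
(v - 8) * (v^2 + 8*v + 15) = v^3 - 49*v - 120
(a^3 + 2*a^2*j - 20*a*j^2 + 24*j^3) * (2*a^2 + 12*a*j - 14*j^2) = 2*a^5 + 16*a^4*j - 30*a^3*j^2 - 220*a^2*j^3 + 568*a*j^4 - 336*j^5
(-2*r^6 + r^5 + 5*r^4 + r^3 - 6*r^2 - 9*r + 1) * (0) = 0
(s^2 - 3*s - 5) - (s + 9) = s^2 - 4*s - 14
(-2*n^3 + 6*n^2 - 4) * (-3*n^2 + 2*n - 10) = 6*n^5 - 22*n^4 + 32*n^3 - 48*n^2 - 8*n + 40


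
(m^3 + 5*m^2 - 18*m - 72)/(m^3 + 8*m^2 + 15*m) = (m^2 + 2*m - 24)/(m*(m + 5))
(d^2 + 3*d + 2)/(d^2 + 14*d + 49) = (d^2 + 3*d + 2)/(d^2 + 14*d + 49)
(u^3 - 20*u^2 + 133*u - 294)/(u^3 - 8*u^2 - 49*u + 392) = (u^2 - 13*u + 42)/(u^2 - u - 56)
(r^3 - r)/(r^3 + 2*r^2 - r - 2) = r/(r + 2)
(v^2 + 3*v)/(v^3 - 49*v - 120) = v/(v^2 - 3*v - 40)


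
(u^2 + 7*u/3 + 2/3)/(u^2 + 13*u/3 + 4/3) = (u + 2)/(u + 4)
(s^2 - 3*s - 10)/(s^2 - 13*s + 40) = (s + 2)/(s - 8)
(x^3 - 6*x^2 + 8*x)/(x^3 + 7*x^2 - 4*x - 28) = x*(x - 4)/(x^2 + 9*x + 14)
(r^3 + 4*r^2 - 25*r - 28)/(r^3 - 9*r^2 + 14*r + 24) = (r + 7)/(r - 6)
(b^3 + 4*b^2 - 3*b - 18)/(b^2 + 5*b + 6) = (b^2 + b - 6)/(b + 2)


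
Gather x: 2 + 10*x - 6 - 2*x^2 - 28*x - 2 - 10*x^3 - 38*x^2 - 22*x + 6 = -10*x^3 - 40*x^2 - 40*x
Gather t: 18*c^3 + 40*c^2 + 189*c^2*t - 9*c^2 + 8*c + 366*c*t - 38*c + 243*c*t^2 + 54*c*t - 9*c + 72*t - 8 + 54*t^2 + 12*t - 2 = 18*c^3 + 31*c^2 - 39*c + t^2*(243*c + 54) + t*(189*c^2 + 420*c + 84) - 10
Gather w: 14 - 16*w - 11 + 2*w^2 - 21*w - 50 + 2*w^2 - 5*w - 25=4*w^2 - 42*w - 72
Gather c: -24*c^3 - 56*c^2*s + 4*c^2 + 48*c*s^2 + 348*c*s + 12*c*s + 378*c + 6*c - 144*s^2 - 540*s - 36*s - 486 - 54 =-24*c^3 + c^2*(4 - 56*s) + c*(48*s^2 + 360*s + 384) - 144*s^2 - 576*s - 540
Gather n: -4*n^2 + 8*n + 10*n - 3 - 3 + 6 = -4*n^2 + 18*n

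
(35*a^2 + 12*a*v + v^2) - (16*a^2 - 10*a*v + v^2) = 19*a^2 + 22*a*v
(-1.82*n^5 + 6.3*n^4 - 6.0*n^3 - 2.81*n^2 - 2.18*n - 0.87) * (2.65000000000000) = -4.823*n^5 + 16.695*n^4 - 15.9*n^3 - 7.4465*n^2 - 5.777*n - 2.3055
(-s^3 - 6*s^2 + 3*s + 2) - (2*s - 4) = -s^3 - 6*s^2 + s + 6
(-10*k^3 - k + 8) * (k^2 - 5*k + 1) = -10*k^5 + 50*k^4 - 11*k^3 + 13*k^2 - 41*k + 8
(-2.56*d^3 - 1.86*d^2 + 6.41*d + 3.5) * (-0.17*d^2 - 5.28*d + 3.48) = 0.4352*d^5 + 13.833*d^4 - 0.177699999999999*d^3 - 40.9126*d^2 + 3.8268*d + 12.18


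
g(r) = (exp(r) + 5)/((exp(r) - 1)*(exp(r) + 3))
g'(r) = exp(r)/((exp(r) - 1)*(exp(r) + 3)) - (exp(r) + 5)*exp(r)/((exp(r) - 1)*(exp(r) + 3)^2) - (exp(r) + 5)*exp(r)/((exp(r) - 1)^2*(exp(r) + 3))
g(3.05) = 0.05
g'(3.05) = -0.06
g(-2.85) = -1.76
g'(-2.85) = -0.09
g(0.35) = 3.47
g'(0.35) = -12.08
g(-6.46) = -1.67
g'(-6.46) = -0.00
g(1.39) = 0.43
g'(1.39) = -0.62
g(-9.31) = -1.67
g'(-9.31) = -0.00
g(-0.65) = -3.28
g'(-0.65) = -3.41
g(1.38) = 0.43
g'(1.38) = -0.63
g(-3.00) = -1.74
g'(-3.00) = -0.08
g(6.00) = 0.00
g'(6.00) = 0.00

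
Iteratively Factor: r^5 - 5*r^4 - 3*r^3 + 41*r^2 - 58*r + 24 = (r - 2)*(r^4 - 3*r^3 - 9*r^2 + 23*r - 12) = (r - 2)*(r - 1)*(r^3 - 2*r^2 - 11*r + 12) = (r - 4)*(r - 2)*(r - 1)*(r^2 + 2*r - 3) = (r - 4)*(r - 2)*(r - 1)*(r + 3)*(r - 1)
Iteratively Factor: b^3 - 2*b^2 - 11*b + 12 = (b + 3)*(b^2 - 5*b + 4) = (b - 4)*(b + 3)*(b - 1)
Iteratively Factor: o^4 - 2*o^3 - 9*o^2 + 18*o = (o - 2)*(o^3 - 9*o) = (o - 3)*(o - 2)*(o^2 + 3*o) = (o - 3)*(o - 2)*(o + 3)*(o)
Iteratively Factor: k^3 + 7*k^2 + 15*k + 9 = (k + 1)*(k^2 + 6*k + 9) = (k + 1)*(k + 3)*(k + 3)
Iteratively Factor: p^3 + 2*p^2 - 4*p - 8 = (p + 2)*(p^2 - 4) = (p + 2)^2*(p - 2)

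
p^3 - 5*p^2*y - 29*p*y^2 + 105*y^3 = (p - 7*y)*(p - 3*y)*(p + 5*y)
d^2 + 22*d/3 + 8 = (d + 4/3)*(d + 6)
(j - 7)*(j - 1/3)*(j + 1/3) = j^3 - 7*j^2 - j/9 + 7/9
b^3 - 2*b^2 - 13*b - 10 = (b - 5)*(b + 1)*(b + 2)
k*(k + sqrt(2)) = k^2 + sqrt(2)*k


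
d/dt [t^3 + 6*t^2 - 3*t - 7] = 3*t^2 + 12*t - 3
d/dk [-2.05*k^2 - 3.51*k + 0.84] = -4.1*k - 3.51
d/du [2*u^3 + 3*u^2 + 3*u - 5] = 6*u^2 + 6*u + 3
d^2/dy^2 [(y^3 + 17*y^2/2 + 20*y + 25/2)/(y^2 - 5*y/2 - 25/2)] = 120/(y^3 - 15*y^2 + 75*y - 125)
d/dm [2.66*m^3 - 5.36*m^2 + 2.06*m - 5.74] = 7.98*m^2 - 10.72*m + 2.06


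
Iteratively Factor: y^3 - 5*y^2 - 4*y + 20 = (y - 5)*(y^2 - 4) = (y - 5)*(y + 2)*(y - 2)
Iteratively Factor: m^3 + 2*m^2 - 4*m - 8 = (m - 2)*(m^2 + 4*m + 4) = (m - 2)*(m + 2)*(m + 2)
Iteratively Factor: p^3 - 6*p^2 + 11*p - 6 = (p - 3)*(p^2 - 3*p + 2) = (p - 3)*(p - 2)*(p - 1)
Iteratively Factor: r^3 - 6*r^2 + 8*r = (r - 4)*(r^2 - 2*r) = r*(r - 4)*(r - 2)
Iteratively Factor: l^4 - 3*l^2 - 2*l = (l + 1)*(l^3 - l^2 - 2*l) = l*(l + 1)*(l^2 - l - 2) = l*(l + 1)^2*(l - 2)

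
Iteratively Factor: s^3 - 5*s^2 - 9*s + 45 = (s - 5)*(s^2 - 9) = (s - 5)*(s + 3)*(s - 3)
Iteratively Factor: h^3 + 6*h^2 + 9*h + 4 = (h + 1)*(h^2 + 5*h + 4) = (h + 1)^2*(h + 4)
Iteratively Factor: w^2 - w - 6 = (w - 3)*(w + 2)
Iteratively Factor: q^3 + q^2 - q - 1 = (q + 1)*(q^2 - 1) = (q + 1)^2*(q - 1)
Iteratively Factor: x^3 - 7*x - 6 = (x + 2)*(x^2 - 2*x - 3) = (x + 1)*(x + 2)*(x - 3)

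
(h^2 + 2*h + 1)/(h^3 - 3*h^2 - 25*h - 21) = (h + 1)/(h^2 - 4*h - 21)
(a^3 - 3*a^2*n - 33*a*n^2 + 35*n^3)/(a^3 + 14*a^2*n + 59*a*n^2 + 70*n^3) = (a^2 - 8*a*n + 7*n^2)/(a^2 + 9*a*n + 14*n^2)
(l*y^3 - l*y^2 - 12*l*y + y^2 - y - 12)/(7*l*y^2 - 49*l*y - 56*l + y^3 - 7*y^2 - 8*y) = (-l*y^3 + l*y^2 + 12*l*y - y^2 + y + 12)/(-7*l*y^2 + 49*l*y + 56*l - y^3 + 7*y^2 + 8*y)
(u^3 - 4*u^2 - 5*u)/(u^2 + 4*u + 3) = u*(u - 5)/(u + 3)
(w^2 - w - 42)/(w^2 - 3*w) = (w^2 - w - 42)/(w*(w - 3))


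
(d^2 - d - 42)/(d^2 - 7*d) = (d + 6)/d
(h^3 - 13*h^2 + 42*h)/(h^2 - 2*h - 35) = h*(h - 6)/(h + 5)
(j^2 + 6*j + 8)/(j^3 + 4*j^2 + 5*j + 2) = (j + 4)/(j^2 + 2*j + 1)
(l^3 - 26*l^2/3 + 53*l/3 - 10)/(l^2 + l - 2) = (l^2 - 23*l/3 + 10)/(l + 2)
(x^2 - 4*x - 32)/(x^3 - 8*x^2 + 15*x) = (x^2 - 4*x - 32)/(x*(x^2 - 8*x + 15))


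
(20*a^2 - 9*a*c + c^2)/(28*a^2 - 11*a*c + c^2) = (5*a - c)/(7*a - c)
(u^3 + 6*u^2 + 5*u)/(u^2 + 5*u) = u + 1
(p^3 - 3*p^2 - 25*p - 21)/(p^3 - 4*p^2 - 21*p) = (p + 1)/p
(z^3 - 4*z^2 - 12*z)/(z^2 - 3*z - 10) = z*(z - 6)/(z - 5)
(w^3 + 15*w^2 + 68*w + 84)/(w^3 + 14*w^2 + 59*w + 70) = (w + 6)/(w + 5)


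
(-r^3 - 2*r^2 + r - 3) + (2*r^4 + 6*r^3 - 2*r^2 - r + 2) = 2*r^4 + 5*r^3 - 4*r^2 - 1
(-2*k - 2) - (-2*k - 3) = 1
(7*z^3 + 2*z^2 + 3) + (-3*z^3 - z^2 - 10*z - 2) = 4*z^3 + z^2 - 10*z + 1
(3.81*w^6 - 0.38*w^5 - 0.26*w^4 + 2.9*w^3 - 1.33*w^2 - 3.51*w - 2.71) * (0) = 0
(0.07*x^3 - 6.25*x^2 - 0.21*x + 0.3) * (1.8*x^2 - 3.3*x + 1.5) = 0.126*x^5 - 11.481*x^4 + 20.352*x^3 - 8.142*x^2 - 1.305*x + 0.45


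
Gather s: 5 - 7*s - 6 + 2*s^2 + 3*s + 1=2*s^2 - 4*s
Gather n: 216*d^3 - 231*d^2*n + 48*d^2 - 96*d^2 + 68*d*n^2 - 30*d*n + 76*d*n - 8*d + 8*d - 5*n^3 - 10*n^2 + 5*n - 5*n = 216*d^3 - 48*d^2 - 5*n^3 + n^2*(68*d - 10) + n*(-231*d^2 + 46*d)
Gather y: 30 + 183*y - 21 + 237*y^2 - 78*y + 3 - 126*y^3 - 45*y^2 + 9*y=-126*y^3 + 192*y^2 + 114*y + 12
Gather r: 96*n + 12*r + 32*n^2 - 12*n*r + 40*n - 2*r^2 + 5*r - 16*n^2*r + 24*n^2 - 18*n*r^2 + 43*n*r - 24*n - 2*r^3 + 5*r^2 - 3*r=56*n^2 + 112*n - 2*r^3 + r^2*(3 - 18*n) + r*(-16*n^2 + 31*n + 14)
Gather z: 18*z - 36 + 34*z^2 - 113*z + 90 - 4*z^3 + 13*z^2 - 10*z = -4*z^3 + 47*z^2 - 105*z + 54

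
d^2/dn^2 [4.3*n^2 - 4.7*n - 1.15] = 8.60000000000000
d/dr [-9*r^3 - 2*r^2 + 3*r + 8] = -27*r^2 - 4*r + 3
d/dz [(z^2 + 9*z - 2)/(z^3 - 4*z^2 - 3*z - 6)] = (-z^4 - 18*z^3 + 39*z^2 - 28*z - 60)/(z^6 - 8*z^5 + 10*z^4 + 12*z^3 + 57*z^2 + 36*z + 36)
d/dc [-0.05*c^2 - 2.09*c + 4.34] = -0.1*c - 2.09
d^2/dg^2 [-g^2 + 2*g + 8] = -2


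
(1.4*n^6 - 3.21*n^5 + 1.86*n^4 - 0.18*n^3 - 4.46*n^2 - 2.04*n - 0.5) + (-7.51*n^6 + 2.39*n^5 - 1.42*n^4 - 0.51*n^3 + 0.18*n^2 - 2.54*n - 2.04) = -6.11*n^6 - 0.82*n^5 + 0.44*n^4 - 0.69*n^3 - 4.28*n^2 - 4.58*n - 2.54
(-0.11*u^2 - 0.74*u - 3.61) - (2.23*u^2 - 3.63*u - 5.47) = -2.34*u^2 + 2.89*u + 1.86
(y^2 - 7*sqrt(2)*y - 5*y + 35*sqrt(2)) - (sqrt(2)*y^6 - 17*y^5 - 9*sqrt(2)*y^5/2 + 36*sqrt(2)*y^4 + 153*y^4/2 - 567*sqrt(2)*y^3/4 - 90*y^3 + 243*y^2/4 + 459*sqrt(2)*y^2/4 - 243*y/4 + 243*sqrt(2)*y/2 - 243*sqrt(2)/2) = -sqrt(2)*y^6 + 9*sqrt(2)*y^5/2 + 17*y^5 - 153*y^4/2 - 36*sqrt(2)*y^4 + 90*y^3 + 567*sqrt(2)*y^3/4 - 459*sqrt(2)*y^2/4 - 239*y^2/4 - 257*sqrt(2)*y/2 + 223*y/4 + 313*sqrt(2)/2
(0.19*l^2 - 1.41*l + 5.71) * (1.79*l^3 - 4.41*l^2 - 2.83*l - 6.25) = 0.3401*l^5 - 3.3618*l^4 + 15.9013*l^3 - 22.3783*l^2 - 7.3468*l - 35.6875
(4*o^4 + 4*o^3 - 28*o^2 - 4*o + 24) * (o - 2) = 4*o^5 - 4*o^4 - 36*o^3 + 52*o^2 + 32*o - 48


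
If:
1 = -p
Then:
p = -1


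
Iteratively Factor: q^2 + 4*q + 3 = (q + 3)*(q + 1)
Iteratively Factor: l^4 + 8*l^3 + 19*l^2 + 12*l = (l)*(l^3 + 8*l^2 + 19*l + 12) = l*(l + 3)*(l^2 + 5*l + 4) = l*(l + 3)*(l + 4)*(l + 1)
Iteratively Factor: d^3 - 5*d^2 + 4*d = (d)*(d^2 - 5*d + 4) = d*(d - 4)*(d - 1)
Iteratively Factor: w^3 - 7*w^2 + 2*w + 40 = (w - 5)*(w^2 - 2*w - 8) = (w - 5)*(w - 4)*(w + 2)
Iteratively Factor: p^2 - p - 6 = (p + 2)*(p - 3)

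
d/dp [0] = 0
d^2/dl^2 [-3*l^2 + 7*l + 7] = -6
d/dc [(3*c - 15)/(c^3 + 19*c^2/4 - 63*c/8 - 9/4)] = 24*(-16*c^3 + 82*c^2 + 380*c - 333)/(64*c^6 + 608*c^5 + 436*c^4 - 5076*c^3 + 2601*c^2 + 2268*c + 324)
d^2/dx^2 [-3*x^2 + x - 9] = -6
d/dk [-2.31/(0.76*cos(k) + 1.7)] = -1.7556*sin(k)/(0.76*cos(k) + 1.7)^2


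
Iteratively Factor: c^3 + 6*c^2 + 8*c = (c + 2)*(c^2 + 4*c) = (c + 2)*(c + 4)*(c)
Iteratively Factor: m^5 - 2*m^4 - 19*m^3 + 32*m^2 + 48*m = (m + 1)*(m^4 - 3*m^3 - 16*m^2 + 48*m) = (m - 4)*(m + 1)*(m^3 + m^2 - 12*m) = (m - 4)*(m + 1)*(m + 4)*(m^2 - 3*m) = m*(m - 4)*(m + 1)*(m + 4)*(m - 3)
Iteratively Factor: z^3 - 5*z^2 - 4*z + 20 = (z + 2)*(z^2 - 7*z + 10) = (z - 2)*(z + 2)*(z - 5)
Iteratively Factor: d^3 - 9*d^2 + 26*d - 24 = (d - 3)*(d^2 - 6*d + 8) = (d - 3)*(d - 2)*(d - 4)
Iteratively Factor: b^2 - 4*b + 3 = (b - 3)*(b - 1)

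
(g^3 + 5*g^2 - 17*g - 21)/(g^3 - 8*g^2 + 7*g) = (g^3 + 5*g^2 - 17*g - 21)/(g*(g^2 - 8*g + 7))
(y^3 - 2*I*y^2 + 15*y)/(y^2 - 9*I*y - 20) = y*(y + 3*I)/(y - 4*I)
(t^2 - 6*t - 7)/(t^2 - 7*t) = (t + 1)/t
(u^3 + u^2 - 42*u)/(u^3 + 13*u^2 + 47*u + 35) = u*(u - 6)/(u^2 + 6*u + 5)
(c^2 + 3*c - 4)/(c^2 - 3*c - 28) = (c - 1)/(c - 7)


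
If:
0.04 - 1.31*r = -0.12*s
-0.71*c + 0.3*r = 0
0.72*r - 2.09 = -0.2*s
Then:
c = 0.31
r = 0.74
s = 7.78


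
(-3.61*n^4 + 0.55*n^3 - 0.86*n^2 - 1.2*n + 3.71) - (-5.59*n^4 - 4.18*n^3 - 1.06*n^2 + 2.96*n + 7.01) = 1.98*n^4 + 4.73*n^3 + 0.2*n^2 - 4.16*n - 3.3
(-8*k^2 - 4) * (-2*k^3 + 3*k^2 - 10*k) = 16*k^5 - 24*k^4 + 88*k^3 - 12*k^2 + 40*k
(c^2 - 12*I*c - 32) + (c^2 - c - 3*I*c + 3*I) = 2*c^2 - c - 15*I*c - 32 + 3*I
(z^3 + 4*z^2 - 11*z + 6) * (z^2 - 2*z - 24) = z^5 + 2*z^4 - 43*z^3 - 68*z^2 + 252*z - 144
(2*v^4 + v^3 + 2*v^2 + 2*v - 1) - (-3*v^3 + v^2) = 2*v^4 + 4*v^3 + v^2 + 2*v - 1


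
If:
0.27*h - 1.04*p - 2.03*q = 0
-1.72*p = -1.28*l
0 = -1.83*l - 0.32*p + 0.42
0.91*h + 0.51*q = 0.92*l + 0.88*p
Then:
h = 0.37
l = 0.20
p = 0.15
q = -0.03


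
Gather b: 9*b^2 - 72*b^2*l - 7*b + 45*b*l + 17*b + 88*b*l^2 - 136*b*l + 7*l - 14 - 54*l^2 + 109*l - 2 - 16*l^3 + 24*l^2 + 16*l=b^2*(9 - 72*l) + b*(88*l^2 - 91*l + 10) - 16*l^3 - 30*l^2 + 132*l - 16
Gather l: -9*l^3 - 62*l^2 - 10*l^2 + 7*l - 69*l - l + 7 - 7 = -9*l^3 - 72*l^2 - 63*l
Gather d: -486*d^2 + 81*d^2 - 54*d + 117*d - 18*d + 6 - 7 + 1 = -405*d^2 + 45*d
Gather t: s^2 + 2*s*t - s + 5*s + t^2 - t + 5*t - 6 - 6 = s^2 + 4*s + t^2 + t*(2*s + 4) - 12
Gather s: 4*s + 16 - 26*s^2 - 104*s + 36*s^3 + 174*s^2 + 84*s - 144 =36*s^3 + 148*s^2 - 16*s - 128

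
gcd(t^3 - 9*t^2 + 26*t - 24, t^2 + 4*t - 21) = t - 3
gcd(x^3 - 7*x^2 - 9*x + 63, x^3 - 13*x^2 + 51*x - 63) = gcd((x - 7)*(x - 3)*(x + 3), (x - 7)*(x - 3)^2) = x^2 - 10*x + 21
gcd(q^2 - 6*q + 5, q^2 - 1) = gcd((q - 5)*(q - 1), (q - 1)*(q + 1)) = q - 1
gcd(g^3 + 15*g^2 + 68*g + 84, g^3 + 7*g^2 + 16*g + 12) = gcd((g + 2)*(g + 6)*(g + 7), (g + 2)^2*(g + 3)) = g + 2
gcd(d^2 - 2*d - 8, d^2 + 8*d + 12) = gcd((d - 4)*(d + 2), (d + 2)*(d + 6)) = d + 2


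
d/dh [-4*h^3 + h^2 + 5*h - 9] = -12*h^2 + 2*h + 5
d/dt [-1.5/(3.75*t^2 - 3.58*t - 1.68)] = (11.25*t - 5.37)/(-3.75*t^2 + 3.58*t + 1.68)^2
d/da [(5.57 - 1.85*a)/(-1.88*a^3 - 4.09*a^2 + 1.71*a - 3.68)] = (-6.956*a^3 + 23.8483*a^2 + 45.5626*a - 2.7167)/(3.5344*a^6 + 15.3784*a^5 + 10.2985*a^4 - 0.151*a^3 + 33.0265*a^2 - 12.5856*a + 13.5424)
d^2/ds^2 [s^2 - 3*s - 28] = 2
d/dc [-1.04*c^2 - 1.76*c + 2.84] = -2.08*c - 1.76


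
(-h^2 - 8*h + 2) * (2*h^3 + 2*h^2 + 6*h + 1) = -2*h^5 - 18*h^4 - 18*h^3 - 45*h^2 + 4*h + 2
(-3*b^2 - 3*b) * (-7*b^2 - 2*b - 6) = 21*b^4 + 27*b^3 + 24*b^2 + 18*b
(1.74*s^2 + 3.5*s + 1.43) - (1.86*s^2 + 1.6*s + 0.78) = -0.12*s^2 + 1.9*s + 0.65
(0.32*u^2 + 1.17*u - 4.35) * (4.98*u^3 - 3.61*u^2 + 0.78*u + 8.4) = 1.5936*u^5 + 4.6714*u^4 - 25.6371*u^3 + 19.3041*u^2 + 6.435*u - 36.54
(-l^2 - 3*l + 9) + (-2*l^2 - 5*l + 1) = -3*l^2 - 8*l + 10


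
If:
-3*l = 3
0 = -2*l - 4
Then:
No Solution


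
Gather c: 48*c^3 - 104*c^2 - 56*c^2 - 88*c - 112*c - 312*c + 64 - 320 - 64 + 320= 48*c^3 - 160*c^2 - 512*c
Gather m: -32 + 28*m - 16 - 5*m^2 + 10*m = -5*m^2 + 38*m - 48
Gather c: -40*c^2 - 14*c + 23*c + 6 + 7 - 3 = -40*c^2 + 9*c + 10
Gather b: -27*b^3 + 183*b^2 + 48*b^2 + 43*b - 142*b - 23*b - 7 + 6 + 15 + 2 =-27*b^3 + 231*b^2 - 122*b + 16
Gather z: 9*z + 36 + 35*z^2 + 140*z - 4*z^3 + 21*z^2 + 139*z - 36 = -4*z^3 + 56*z^2 + 288*z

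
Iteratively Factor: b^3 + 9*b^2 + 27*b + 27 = (b + 3)*(b^2 + 6*b + 9) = (b + 3)^2*(b + 3)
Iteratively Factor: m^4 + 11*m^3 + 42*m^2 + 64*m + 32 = (m + 2)*(m^3 + 9*m^2 + 24*m + 16) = (m + 1)*(m + 2)*(m^2 + 8*m + 16) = (m + 1)*(m + 2)*(m + 4)*(m + 4)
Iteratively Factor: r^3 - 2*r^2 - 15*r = (r - 5)*(r^2 + 3*r) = (r - 5)*(r + 3)*(r)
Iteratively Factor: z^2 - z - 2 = (z - 2)*(z + 1)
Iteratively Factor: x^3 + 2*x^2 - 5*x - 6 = (x + 3)*(x^2 - x - 2) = (x + 1)*(x + 3)*(x - 2)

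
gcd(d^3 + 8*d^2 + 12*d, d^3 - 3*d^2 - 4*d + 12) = d + 2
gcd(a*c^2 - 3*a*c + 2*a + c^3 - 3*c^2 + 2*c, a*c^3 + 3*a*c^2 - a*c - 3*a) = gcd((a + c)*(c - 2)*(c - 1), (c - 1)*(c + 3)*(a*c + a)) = c - 1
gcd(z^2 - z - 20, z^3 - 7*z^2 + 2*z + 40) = z - 5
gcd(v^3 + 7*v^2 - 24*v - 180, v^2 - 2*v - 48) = v + 6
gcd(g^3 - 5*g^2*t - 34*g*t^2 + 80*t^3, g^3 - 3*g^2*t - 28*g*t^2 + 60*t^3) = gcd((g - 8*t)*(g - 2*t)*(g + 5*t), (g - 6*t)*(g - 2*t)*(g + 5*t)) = -g^2 - 3*g*t + 10*t^2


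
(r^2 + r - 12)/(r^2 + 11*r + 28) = (r - 3)/(r + 7)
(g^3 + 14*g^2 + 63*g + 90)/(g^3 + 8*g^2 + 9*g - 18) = (g + 5)/(g - 1)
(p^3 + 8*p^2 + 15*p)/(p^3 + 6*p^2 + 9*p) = (p + 5)/(p + 3)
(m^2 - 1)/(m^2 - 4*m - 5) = (m - 1)/(m - 5)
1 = 1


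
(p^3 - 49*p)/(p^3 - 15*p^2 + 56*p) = (p + 7)/(p - 8)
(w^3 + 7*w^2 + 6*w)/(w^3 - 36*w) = (w + 1)/(w - 6)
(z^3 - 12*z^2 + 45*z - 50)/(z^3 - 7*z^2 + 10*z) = (z - 5)/z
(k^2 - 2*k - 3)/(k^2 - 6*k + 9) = (k + 1)/(k - 3)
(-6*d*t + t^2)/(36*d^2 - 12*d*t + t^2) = t/(-6*d + t)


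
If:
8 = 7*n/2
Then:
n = 16/7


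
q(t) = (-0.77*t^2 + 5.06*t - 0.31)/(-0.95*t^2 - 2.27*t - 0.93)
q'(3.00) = 0.21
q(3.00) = -0.49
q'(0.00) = -6.25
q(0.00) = 0.33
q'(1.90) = 0.26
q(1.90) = -0.75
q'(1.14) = 0.18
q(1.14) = -0.94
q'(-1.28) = 24.20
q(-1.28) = -19.20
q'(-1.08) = 7.75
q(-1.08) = -16.14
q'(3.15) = 0.20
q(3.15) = -0.46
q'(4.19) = 0.15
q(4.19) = -0.27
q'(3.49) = 0.19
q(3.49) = -0.39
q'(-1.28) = 24.20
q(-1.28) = -19.20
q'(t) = (5.06 - 1.54*t)/(-0.95*t^2 - 2.27*t - 0.93) + (1.9*t + 2.27)*(-0.77*t^2 + 5.06*t - 0.31)/(-0.95*t^2 - 2.27*t - 0.93)^2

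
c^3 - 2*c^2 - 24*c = c*(c - 6)*(c + 4)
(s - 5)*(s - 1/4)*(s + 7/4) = s^3 - 7*s^2/2 - 127*s/16 + 35/16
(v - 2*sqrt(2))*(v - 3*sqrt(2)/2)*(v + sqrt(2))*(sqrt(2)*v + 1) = sqrt(2)*v^4 - 4*v^3 - 7*sqrt(2)*v^2/2 + 11*v + 6*sqrt(2)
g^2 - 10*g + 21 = (g - 7)*(g - 3)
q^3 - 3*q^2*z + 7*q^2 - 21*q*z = q*(q + 7)*(q - 3*z)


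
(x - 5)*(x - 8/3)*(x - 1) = x^3 - 26*x^2/3 + 21*x - 40/3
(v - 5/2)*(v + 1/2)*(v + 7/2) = v^3 + 3*v^2/2 - 33*v/4 - 35/8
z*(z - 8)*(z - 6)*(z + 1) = z^4 - 13*z^3 + 34*z^2 + 48*z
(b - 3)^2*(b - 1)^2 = b^4 - 8*b^3 + 22*b^2 - 24*b + 9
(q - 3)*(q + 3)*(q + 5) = q^3 + 5*q^2 - 9*q - 45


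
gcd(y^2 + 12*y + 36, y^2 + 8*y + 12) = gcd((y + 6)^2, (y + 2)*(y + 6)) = y + 6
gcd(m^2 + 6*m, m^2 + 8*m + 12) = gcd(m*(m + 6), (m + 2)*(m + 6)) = m + 6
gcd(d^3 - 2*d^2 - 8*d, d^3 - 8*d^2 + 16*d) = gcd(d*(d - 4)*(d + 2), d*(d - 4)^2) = d^2 - 4*d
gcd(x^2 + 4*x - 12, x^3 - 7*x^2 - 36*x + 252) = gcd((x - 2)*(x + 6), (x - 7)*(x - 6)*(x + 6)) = x + 6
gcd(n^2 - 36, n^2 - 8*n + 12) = n - 6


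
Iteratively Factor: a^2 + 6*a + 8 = (a + 2)*(a + 4)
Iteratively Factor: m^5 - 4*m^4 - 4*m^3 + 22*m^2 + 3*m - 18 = (m + 2)*(m^4 - 6*m^3 + 8*m^2 + 6*m - 9) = (m - 1)*(m + 2)*(m^3 - 5*m^2 + 3*m + 9) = (m - 3)*(m - 1)*(m + 2)*(m^2 - 2*m - 3) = (m - 3)*(m - 1)*(m + 1)*(m + 2)*(m - 3)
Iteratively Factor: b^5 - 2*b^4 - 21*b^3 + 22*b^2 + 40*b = (b + 4)*(b^4 - 6*b^3 + 3*b^2 + 10*b) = (b + 1)*(b + 4)*(b^3 - 7*b^2 + 10*b) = (b - 2)*(b + 1)*(b + 4)*(b^2 - 5*b) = b*(b - 2)*(b + 1)*(b + 4)*(b - 5)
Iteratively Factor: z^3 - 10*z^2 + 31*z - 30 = (z - 2)*(z^2 - 8*z + 15) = (z - 3)*(z - 2)*(z - 5)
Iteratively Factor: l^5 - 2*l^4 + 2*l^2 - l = (l - 1)*(l^4 - l^3 - l^2 + l) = (l - 1)^2*(l^3 - l) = (l - 1)^2*(l + 1)*(l^2 - l) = (l - 1)^3*(l + 1)*(l)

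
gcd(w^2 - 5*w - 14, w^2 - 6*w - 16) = w + 2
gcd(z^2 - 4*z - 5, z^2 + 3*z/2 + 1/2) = z + 1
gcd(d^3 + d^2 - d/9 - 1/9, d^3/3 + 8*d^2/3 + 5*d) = 1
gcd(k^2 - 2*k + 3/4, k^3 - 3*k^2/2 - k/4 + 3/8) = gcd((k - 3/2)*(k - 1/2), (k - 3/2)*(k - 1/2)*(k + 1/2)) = k^2 - 2*k + 3/4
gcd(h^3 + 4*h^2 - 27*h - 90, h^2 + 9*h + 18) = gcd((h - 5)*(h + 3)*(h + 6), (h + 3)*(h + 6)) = h^2 + 9*h + 18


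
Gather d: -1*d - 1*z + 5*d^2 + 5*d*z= 5*d^2 + d*(5*z - 1) - z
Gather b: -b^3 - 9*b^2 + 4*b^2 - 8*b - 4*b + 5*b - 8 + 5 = -b^3 - 5*b^2 - 7*b - 3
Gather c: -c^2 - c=-c^2 - c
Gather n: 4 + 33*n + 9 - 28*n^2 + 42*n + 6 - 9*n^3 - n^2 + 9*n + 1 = -9*n^3 - 29*n^2 + 84*n + 20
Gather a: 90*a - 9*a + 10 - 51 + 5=81*a - 36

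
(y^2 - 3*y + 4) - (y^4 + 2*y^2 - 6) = -y^4 - y^2 - 3*y + 10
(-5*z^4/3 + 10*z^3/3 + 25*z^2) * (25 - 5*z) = 25*z^5/3 - 175*z^4/3 - 125*z^3/3 + 625*z^2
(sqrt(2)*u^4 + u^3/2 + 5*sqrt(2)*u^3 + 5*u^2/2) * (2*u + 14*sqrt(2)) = 2*sqrt(2)*u^5 + 10*sqrt(2)*u^4 + 29*u^4 + 7*sqrt(2)*u^3 + 145*u^3 + 35*sqrt(2)*u^2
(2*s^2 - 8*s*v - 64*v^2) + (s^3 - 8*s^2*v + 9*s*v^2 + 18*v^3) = s^3 - 8*s^2*v + 2*s^2 + 9*s*v^2 - 8*s*v + 18*v^3 - 64*v^2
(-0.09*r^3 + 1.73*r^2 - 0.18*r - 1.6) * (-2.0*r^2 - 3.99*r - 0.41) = 0.18*r^5 - 3.1009*r^4 - 6.5058*r^3 + 3.2089*r^2 + 6.4578*r + 0.656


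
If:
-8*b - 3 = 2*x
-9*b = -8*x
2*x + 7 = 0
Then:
No Solution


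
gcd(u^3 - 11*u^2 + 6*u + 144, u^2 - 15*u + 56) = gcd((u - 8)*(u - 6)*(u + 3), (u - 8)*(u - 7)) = u - 8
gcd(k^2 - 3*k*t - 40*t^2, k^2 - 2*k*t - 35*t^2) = k + 5*t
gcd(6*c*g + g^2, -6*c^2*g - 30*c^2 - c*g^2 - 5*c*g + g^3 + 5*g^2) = 1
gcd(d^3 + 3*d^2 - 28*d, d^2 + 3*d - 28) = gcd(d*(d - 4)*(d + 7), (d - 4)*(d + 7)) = d^2 + 3*d - 28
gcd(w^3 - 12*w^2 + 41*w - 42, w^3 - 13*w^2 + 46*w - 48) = w^2 - 5*w + 6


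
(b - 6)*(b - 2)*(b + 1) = b^3 - 7*b^2 + 4*b + 12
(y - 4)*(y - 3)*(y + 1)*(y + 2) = y^4 - 4*y^3 - 7*y^2 + 22*y + 24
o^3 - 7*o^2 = o^2*(o - 7)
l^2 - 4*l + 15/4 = (l - 5/2)*(l - 3/2)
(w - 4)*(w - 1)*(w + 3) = w^3 - 2*w^2 - 11*w + 12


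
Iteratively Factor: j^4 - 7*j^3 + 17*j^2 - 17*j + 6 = (j - 1)*(j^3 - 6*j^2 + 11*j - 6) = (j - 3)*(j - 1)*(j^2 - 3*j + 2) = (j - 3)*(j - 2)*(j - 1)*(j - 1)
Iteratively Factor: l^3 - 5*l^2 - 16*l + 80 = (l - 5)*(l^2 - 16) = (l - 5)*(l + 4)*(l - 4)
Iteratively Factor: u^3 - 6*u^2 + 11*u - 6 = (u - 2)*(u^2 - 4*u + 3) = (u - 3)*(u - 2)*(u - 1)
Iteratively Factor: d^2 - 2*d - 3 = (d + 1)*(d - 3)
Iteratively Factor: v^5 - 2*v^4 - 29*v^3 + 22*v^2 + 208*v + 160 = (v - 5)*(v^4 + 3*v^3 - 14*v^2 - 48*v - 32) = (v - 5)*(v + 1)*(v^3 + 2*v^2 - 16*v - 32) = (v - 5)*(v - 4)*(v + 1)*(v^2 + 6*v + 8) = (v - 5)*(v - 4)*(v + 1)*(v + 4)*(v + 2)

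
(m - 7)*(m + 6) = m^2 - m - 42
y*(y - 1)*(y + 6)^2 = y^4 + 11*y^3 + 24*y^2 - 36*y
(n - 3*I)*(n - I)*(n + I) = n^3 - 3*I*n^2 + n - 3*I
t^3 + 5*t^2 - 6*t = t*(t - 1)*(t + 6)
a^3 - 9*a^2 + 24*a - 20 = (a - 5)*(a - 2)^2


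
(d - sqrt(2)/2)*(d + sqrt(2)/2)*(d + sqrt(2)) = d^3 + sqrt(2)*d^2 - d/2 - sqrt(2)/2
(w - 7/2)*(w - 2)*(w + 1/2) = w^3 - 5*w^2 + 17*w/4 + 7/2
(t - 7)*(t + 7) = t^2 - 49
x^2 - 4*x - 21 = (x - 7)*(x + 3)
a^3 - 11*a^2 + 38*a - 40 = (a - 5)*(a - 4)*(a - 2)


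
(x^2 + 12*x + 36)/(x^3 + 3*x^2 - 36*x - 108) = (x + 6)/(x^2 - 3*x - 18)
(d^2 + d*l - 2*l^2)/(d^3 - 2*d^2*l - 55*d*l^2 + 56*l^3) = (d + 2*l)/(d^2 - d*l - 56*l^2)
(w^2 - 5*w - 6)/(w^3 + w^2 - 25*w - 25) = (w - 6)/(w^2 - 25)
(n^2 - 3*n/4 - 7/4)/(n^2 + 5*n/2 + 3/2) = (4*n - 7)/(2*(2*n + 3))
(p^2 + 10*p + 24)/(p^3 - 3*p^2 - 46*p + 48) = (p + 4)/(p^2 - 9*p + 8)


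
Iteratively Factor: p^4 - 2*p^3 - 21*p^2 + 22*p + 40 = (p - 5)*(p^3 + 3*p^2 - 6*p - 8) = (p - 5)*(p + 4)*(p^2 - p - 2) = (p - 5)*(p - 2)*(p + 4)*(p + 1)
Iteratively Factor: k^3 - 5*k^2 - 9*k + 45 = (k - 3)*(k^2 - 2*k - 15) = (k - 3)*(k + 3)*(k - 5)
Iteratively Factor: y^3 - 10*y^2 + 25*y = (y - 5)*(y^2 - 5*y) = y*(y - 5)*(y - 5)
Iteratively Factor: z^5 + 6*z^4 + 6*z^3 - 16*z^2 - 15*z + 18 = (z - 1)*(z^4 + 7*z^3 + 13*z^2 - 3*z - 18) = (z - 1)*(z + 3)*(z^3 + 4*z^2 + z - 6) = (z - 1)*(z + 3)^2*(z^2 + z - 2) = (z - 1)*(z + 2)*(z + 3)^2*(z - 1)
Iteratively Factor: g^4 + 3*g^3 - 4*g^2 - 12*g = (g - 2)*(g^3 + 5*g^2 + 6*g) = (g - 2)*(g + 3)*(g^2 + 2*g) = (g - 2)*(g + 2)*(g + 3)*(g)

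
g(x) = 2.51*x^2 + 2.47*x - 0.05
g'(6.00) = 32.59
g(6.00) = 105.13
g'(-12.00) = -57.77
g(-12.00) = 331.75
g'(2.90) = 17.03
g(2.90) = 28.22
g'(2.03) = 12.66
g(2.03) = 15.31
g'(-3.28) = -14.00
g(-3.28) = 18.85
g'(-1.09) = -3.00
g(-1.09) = 0.24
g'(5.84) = 31.79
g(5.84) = 99.98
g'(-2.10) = -8.07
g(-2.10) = 5.83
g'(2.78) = 16.43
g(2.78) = 26.21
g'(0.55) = 5.23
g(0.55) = 2.07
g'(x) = 5.02*x + 2.47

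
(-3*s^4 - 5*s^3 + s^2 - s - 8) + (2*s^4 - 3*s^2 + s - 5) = -s^4 - 5*s^3 - 2*s^2 - 13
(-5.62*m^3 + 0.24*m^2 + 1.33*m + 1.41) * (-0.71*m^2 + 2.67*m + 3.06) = 3.9902*m^5 - 15.1758*m^4 - 17.5007*m^3 + 3.2844*m^2 + 7.8345*m + 4.3146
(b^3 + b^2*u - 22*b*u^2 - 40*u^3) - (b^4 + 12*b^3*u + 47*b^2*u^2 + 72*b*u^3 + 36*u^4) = -b^4 - 12*b^3*u + b^3 - 47*b^2*u^2 + b^2*u - 72*b*u^3 - 22*b*u^2 - 36*u^4 - 40*u^3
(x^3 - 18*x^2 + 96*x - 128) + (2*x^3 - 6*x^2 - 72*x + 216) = 3*x^3 - 24*x^2 + 24*x + 88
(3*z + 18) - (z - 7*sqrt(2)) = 2*z + 7*sqrt(2) + 18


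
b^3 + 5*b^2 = b^2*(b + 5)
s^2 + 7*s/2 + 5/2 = (s + 1)*(s + 5/2)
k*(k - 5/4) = k^2 - 5*k/4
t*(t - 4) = t^2 - 4*t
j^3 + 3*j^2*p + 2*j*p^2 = j*(j + p)*(j + 2*p)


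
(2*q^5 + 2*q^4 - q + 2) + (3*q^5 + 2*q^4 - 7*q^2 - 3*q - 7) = 5*q^5 + 4*q^4 - 7*q^2 - 4*q - 5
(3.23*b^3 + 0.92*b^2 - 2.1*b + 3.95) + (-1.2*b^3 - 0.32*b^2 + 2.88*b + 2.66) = 2.03*b^3 + 0.6*b^2 + 0.78*b + 6.61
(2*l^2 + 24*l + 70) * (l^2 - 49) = 2*l^4 + 24*l^3 - 28*l^2 - 1176*l - 3430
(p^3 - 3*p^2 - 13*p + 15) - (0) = p^3 - 3*p^2 - 13*p + 15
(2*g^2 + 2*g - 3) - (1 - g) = 2*g^2 + 3*g - 4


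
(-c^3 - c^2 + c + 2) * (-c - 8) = c^4 + 9*c^3 + 7*c^2 - 10*c - 16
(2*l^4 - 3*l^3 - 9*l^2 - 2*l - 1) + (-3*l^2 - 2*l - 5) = 2*l^4 - 3*l^3 - 12*l^2 - 4*l - 6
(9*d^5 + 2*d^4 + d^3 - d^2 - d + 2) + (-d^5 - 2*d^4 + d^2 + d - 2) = 8*d^5 + d^3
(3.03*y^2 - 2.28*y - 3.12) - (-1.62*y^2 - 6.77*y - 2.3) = 4.65*y^2 + 4.49*y - 0.82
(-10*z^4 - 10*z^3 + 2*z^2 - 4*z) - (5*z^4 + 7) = -15*z^4 - 10*z^3 + 2*z^2 - 4*z - 7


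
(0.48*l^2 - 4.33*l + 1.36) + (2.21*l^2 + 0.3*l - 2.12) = 2.69*l^2 - 4.03*l - 0.76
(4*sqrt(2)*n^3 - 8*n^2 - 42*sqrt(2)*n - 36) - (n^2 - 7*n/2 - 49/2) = 4*sqrt(2)*n^3 - 9*n^2 - 42*sqrt(2)*n + 7*n/2 - 23/2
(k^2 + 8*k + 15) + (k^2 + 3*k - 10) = 2*k^2 + 11*k + 5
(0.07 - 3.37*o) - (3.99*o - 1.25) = 1.32 - 7.36*o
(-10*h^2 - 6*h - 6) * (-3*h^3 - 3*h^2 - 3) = 30*h^5 + 48*h^4 + 36*h^3 + 48*h^2 + 18*h + 18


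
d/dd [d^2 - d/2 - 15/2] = 2*d - 1/2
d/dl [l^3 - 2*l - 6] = 3*l^2 - 2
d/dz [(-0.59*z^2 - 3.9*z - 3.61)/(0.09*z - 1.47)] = (-0.0531*z^2 + 1.7346*z + 6.0579)/(0.0081*z^2 - 0.2646*z + 2.1609)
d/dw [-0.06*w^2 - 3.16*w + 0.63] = -0.12*w - 3.16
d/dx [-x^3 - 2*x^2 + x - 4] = -3*x^2 - 4*x + 1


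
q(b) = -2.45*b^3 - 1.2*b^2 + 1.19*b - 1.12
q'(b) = -7.35*b^2 - 2.4*b + 1.19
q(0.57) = -1.29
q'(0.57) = -2.57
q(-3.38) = 75.75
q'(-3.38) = -74.67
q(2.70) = -54.88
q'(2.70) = -58.87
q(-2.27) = 18.65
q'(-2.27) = -31.24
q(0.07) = -1.04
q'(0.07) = 0.99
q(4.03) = -176.17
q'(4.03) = -127.85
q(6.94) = -869.58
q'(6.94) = -369.47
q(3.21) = -90.70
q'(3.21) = -82.25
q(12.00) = -4393.24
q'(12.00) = -1086.01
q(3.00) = -74.50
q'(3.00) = -72.16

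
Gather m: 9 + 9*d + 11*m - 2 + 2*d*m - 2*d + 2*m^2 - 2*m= 7*d + 2*m^2 + m*(2*d + 9) + 7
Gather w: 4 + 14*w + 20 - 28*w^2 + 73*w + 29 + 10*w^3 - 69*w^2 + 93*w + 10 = 10*w^3 - 97*w^2 + 180*w + 63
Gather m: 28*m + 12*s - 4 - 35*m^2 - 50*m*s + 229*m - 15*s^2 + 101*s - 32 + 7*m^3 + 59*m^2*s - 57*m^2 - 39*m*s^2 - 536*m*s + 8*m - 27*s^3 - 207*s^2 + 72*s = 7*m^3 + m^2*(59*s - 92) + m*(-39*s^2 - 586*s + 265) - 27*s^3 - 222*s^2 + 185*s - 36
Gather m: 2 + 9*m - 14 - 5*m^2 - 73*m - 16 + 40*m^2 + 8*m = 35*m^2 - 56*m - 28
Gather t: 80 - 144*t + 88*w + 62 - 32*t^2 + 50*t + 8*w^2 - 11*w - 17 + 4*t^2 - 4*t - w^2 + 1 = -28*t^2 - 98*t + 7*w^2 + 77*w + 126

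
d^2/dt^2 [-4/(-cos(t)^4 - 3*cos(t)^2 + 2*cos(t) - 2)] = 8*(4*(2*cos(t)^3 + 3*cos(t) - 1)^2*sin(t)^2 + (8*sin(t)^4 - 16*sin(t)^2 - cos(t) + 5)*(cos(t)^4 + 3*cos(t)^2 - 2*cos(t) + 2))/(cos(t)^4 + 3*cos(t)^2 - 2*cos(t) + 2)^3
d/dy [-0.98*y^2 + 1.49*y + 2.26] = 1.49 - 1.96*y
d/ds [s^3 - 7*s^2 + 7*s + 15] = 3*s^2 - 14*s + 7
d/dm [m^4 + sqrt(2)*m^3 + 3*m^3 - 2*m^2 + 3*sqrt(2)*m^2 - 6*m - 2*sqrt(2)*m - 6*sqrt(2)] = 4*m^3 + 3*sqrt(2)*m^2 + 9*m^2 - 4*m + 6*sqrt(2)*m - 6 - 2*sqrt(2)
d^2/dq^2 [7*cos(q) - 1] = -7*cos(q)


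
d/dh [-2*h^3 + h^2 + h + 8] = -6*h^2 + 2*h + 1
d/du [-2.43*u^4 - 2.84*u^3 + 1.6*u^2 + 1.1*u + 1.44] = -9.72*u^3 - 8.52*u^2 + 3.2*u + 1.1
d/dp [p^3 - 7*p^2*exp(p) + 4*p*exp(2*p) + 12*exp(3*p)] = -7*p^2*exp(p) + 3*p^2 + 8*p*exp(2*p) - 14*p*exp(p) + 36*exp(3*p) + 4*exp(2*p)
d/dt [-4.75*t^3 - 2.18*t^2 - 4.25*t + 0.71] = -14.25*t^2 - 4.36*t - 4.25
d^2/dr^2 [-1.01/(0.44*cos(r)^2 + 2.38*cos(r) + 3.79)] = (0.782144*(1 - cos(r)^2)^2 + 3.173016*cos(r)^3 - 0.624988000000001*cos(r)^2 - 15.456434*cos(r) - 8.85568)/(0.44*cos(r)^2 + 2.38*cos(r) + 3.79)^3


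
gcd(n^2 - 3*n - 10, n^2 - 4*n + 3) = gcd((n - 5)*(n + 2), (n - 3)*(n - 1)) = 1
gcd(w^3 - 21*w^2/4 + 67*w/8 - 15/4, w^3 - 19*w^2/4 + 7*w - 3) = w^2 - 11*w/4 + 3/2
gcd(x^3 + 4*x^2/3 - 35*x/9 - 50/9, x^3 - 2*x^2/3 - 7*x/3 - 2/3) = x - 2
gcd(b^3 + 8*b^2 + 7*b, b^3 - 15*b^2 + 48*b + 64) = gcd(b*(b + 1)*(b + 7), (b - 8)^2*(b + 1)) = b + 1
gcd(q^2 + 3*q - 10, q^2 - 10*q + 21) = 1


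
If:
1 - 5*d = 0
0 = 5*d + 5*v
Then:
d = 1/5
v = -1/5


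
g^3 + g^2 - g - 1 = (g - 1)*(g + 1)^2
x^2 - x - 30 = (x - 6)*(x + 5)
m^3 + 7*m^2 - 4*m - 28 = (m - 2)*(m + 2)*(m + 7)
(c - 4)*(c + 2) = c^2 - 2*c - 8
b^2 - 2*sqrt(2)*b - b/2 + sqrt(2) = (b - 1/2)*(b - 2*sqrt(2))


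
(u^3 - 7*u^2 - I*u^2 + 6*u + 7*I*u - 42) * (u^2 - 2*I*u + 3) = u^5 - 7*u^4 - 3*I*u^4 + 7*u^3 + 21*I*u^3 - 49*u^2 - 15*I*u^2 + 18*u + 105*I*u - 126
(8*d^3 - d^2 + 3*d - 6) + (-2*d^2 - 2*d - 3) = 8*d^3 - 3*d^2 + d - 9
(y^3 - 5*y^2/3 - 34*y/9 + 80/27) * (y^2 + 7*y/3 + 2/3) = y^5 + 2*y^4/3 - 7*y^3 - 188*y^2/27 + 356*y/81 + 160/81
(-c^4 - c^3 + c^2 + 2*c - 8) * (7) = -7*c^4 - 7*c^3 + 7*c^2 + 14*c - 56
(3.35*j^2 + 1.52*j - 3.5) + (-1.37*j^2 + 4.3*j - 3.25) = 1.98*j^2 + 5.82*j - 6.75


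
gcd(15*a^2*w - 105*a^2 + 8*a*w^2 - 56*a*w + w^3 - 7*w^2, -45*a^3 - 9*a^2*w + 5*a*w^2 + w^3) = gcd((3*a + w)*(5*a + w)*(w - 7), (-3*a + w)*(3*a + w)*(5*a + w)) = 15*a^2 + 8*a*w + w^2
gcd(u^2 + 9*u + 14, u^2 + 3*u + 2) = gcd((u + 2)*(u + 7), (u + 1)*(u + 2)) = u + 2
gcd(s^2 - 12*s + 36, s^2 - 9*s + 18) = s - 6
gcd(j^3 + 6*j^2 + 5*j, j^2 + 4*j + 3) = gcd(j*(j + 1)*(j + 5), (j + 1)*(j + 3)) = j + 1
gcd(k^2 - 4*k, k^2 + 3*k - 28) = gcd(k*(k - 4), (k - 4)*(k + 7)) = k - 4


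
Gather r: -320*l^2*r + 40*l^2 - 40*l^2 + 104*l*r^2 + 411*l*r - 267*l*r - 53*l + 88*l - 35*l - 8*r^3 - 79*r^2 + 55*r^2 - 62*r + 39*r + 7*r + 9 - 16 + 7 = -8*r^3 + r^2*(104*l - 24) + r*(-320*l^2 + 144*l - 16)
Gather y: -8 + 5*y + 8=5*y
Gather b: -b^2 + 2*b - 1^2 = -b^2 + 2*b - 1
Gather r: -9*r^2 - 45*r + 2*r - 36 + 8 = -9*r^2 - 43*r - 28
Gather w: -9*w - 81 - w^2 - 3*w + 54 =-w^2 - 12*w - 27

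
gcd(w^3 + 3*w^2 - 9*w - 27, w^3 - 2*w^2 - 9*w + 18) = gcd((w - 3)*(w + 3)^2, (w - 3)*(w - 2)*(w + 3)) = w^2 - 9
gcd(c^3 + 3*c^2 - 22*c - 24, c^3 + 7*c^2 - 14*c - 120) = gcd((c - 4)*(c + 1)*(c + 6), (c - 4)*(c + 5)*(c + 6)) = c^2 + 2*c - 24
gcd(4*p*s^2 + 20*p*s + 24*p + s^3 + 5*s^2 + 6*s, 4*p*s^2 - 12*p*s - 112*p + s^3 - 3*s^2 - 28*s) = 4*p + s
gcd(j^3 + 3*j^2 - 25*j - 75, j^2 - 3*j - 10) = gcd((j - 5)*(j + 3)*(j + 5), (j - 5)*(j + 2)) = j - 5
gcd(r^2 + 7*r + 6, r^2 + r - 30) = r + 6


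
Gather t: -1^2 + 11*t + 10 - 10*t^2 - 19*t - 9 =-10*t^2 - 8*t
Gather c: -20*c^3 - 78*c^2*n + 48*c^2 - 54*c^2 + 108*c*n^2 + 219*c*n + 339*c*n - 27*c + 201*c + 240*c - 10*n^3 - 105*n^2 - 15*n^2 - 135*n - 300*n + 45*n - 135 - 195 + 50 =-20*c^3 + c^2*(-78*n - 6) + c*(108*n^2 + 558*n + 414) - 10*n^3 - 120*n^2 - 390*n - 280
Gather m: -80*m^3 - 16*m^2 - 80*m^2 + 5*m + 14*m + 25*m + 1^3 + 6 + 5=-80*m^3 - 96*m^2 + 44*m + 12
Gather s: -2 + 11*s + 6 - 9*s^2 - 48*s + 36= -9*s^2 - 37*s + 40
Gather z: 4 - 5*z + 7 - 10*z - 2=9 - 15*z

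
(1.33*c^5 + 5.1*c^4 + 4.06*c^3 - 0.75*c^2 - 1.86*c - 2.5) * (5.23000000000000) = 6.9559*c^5 + 26.673*c^4 + 21.2338*c^3 - 3.9225*c^2 - 9.7278*c - 13.075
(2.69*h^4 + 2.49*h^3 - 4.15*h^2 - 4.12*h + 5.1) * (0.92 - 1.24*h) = -3.3356*h^5 - 0.6128*h^4 + 7.4368*h^3 + 1.2908*h^2 - 10.1144*h + 4.692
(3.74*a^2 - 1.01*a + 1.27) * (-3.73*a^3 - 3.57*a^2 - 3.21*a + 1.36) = -13.9502*a^5 - 9.5845*a^4 - 13.1368*a^3 + 3.7946*a^2 - 5.4503*a + 1.7272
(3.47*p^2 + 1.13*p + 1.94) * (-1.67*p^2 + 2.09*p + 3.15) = -5.7949*p^4 + 5.3652*p^3 + 10.0524*p^2 + 7.6141*p + 6.111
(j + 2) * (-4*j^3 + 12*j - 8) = -4*j^4 - 8*j^3 + 12*j^2 + 16*j - 16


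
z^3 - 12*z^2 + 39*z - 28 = (z - 7)*(z - 4)*(z - 1)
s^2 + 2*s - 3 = (s - 1)*(s + 3)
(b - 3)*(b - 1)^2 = b^3 - 5*b^2 + 7*b - 3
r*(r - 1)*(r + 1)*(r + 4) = r^4 + 4*r^3 - r^2 - 4*r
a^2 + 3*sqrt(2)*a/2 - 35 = (a - 7*sqrt(2)/2)*(a + 5*sqrt(2))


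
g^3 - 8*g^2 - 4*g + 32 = (g - 8)*(g - 2)*(g + 2)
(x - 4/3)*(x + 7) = x^2 + 17*x/3 - 28/3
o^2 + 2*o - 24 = (o - 4)*(o + 6)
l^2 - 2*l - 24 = (l - 6)*(l + 4)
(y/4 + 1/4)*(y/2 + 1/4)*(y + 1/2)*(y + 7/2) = y^4/8 + 11*y^3/16 + 33*y^2/32 + 37*y/64 + 7/64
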